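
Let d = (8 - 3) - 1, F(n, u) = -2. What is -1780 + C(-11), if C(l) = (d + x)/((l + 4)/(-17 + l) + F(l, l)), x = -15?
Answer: -12416/7 ≈ -1773.7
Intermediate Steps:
d = 4 (d = 5 - 1 = 4)
C(l) = -11/(-2 + (4 + l)/(-17 + l)) (C(l) = (4 - 15)/((l + 4)/(-17 + l) - 2) = -11/((4 + l)/(-17 + l) - 2) = -11/(-2 + (4 + l)/(-17 + l)))
-1780 + C(-11) = -1780 + 11*(17 - 1*(-11))/(38 - 1*(-11)) = -1780 + 11*(17 + 11)/(38 + 11) = -1780 + 11*28/49 = -1780 + 11*(1/49)*28 = -1780 + 44/7 = -12416/7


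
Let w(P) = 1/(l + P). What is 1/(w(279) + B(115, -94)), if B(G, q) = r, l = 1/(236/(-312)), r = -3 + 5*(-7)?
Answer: -16383/622495 ≈ -0.026318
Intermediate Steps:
r = -38 (r = -3 - 35 = -38)
l = -78/59 (l = 1/(236*(-1/312)) = 1/(-59/78) = -78/59 ≈ -1.3220)
B(G, q) = -38
w(P) = 1/(-78/59 + P)
1/(w(279) + B(115, -94)) = 1/(59/(-78 + 59*279) - 38) = 1/(59/(-78 + 16461) - 38) = 1/(59/16383 - 38) = 1/(-622495/16383) = -16383/622495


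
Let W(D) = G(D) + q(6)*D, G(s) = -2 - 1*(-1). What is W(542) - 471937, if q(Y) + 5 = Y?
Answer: -471396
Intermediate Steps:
G(s) = -1 (G(s) = -2 + 1 = -1)
q(Y) = -5 + Y
W(D) = -1 + D (W(D) = -1 + (-5 + 6)*D = -1 + 1*D = -1 + D)
W(542) - 471937 = (-1 + 542) - 471937 = 541 - 471937 = -471396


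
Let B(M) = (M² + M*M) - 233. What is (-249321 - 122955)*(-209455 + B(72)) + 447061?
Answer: 74202499381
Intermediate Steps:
B(M) = -233 + 2*M² (B(M) = (M² + M²) - 233 = 2*M² - 233 = -233 + 2*M²)
(-249321 - 122955)*(-209455 + B(72)) + 447061 = (-249321 - 122955)*(-209455 + (-233 + 2*72²)) + 447061 = -372276*(-209455 + (-233 + 2*5184)) + 447061 = -372276*(-209455 + (-233 + 10368)) + 447061 = -372276*(-209455 + 10135) + 447061 = -372276*(-199320) + 447061 = 74202052320 + 447061 = 74202499381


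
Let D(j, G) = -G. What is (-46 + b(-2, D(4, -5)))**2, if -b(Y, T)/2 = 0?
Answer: 2116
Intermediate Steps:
b(Y, T) = 0 (b(Y, T) = -2*0 = 0)
(-46 + b(-2, D(4, -5)))**2 = (-46 + 0)**2 = (-46)**2 = 2116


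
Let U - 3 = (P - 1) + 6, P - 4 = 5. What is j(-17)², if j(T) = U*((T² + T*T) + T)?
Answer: 90954369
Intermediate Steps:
P = 9 (P = 4 + 5 = 9)
U = 17 (U = 3 + ((9 - 1) + 6) = 3 + (8 + 6) = 3 + 14 = 17)
j(T) = 17*T + 34*T² (j(T) = 17*((T² + T*T) + T) = 17*((T² + T²) + T) = 17*(2*T² + T) = 17*(T + 2*T²) = 17*T + 34*T²)
j(-17)² = (17*(-17)*(1 + 2*(-17)))² = (17*(-17)*(1 - 34))² = (17*(-17)*(-33))² = 9537² = 90954369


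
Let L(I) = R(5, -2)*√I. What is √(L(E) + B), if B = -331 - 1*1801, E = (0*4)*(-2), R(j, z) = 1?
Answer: 2*I*√533 ≈ 46.174*I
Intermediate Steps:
E = 0 (E = 0*(-2) = 0)
L(I) = √I (L(I) = 1*√I = √I)
B = -2132 (B = -331 - 1801 = -2132)
√(L(E) + B) = √(√0 - 2132) = √(0 - 2132) = √(-2132) = 2*I*√533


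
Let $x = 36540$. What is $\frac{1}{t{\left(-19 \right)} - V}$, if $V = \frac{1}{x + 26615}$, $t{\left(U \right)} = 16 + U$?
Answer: $- \frac{63155}{189466} \approx -0.33333$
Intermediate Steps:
$V = \frac{1}{63155}$ ($V = \frac{1}{36540 + 26615} = \frac{1}{63155} \approx 1.5834 \cdot 10^{-5}$)
$\frac{1}{t{\left(-19 \right)} - V} = \frac{1}{\left(16 - 19\right) - \frac{1}{63155}} = \frac{1}{-3 - \frac{1}{63155}} = \frac{1}{- \frac{189466}{63155}} = - \frac{63155}{189466}$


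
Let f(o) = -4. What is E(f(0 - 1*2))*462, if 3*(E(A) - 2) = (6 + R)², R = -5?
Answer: 1078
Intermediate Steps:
E(A) = 7/3 (E(A) = 2 + (6 - 5)²/3 = 2 + (⅓)*1² = 2 + (⅓)*1 = 2 + ⅓ = 7/3)
E(f(0 - 1*2))*462 = (7/3)*462 = 1078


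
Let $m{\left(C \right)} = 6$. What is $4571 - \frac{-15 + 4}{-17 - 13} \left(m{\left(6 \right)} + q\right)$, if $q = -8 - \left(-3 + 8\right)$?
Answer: $\frac{137207}{30} \approx 4573.6$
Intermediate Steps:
$q = -13$ ($q = -8 - 5 = -13$)
$4571 - \frac{-15 + 4}{-17 - 13} \left(m{\left(6 \right)} + q\right) = 4571 - \frac{-15 + 4}{-17 - 13} \left(6 - 13\right) = 4571 - - \frac{11}{-30} \left(-7\right) = 4571 - \left(-11\right) \left(- \frac{1}{30}\right) \left(-7\right) = 4571 - \frac{11}{30} \left(-7\right) = 4571 - - \frac{77}{30} = 4571 + \frac{77}{30} = \frac{137207}{30}$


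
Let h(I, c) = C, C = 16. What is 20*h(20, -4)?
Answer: 320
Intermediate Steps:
h(I, c) = 16
20*h(20, -4) = 20*16 = 320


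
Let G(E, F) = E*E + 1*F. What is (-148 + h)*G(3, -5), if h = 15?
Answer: -532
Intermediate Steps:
G(E, F) = F + E² (G(E, F) = E² + F = F + E²)
(-148 + h)*G(3, -5) = (-148 + 15)*(-5 + 3²) = -133*(-5 + 9) = -133*4 = -532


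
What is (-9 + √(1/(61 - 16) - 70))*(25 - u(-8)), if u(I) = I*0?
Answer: -225 + 5*I*√15745/3 ≈ -225.0 + 209.13*I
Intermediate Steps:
u(I) = 0
(-9 + √(1/(61 - 16) - 70))*(25 - u(-8)) = (-9 + √(1/(61 - 16) - 70))*(25 - 1*0) = (-9 + √(1/45 - 70))*(25 + 0) = (-9 + √(1/45 - 70))*25 = (-9 + √(-3149/45))*25 = (-9 + I*√15745/15)*25 = -225 + 5*I*√15745/3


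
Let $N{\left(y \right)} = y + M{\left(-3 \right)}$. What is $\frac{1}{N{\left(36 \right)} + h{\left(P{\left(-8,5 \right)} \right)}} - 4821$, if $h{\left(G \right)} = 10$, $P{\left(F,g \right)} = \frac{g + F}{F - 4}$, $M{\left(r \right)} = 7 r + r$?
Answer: $- \frac{106061}{22} \approx -4821.0$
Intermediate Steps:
$M{\left(r \right)} = 8 r$
$P{\left(F,g \right)} = \frac{F + g}{-4 + F}$
$N{\left(y \right)} = -24 + y$ ($N{\left(y \right)} = y + 8 \left(-3\right) = y - 24 = -24 + y$)
$\frac{1}{N{\left(36 \right)} + h{\left(P{\left(-8,5 \right)} \right)}} - 4821 = \frac{1}{\left(-24 + 36\right) + 10} - 4821 = \frac{1}{12 + 10} - 4821 = \frac{1}{22} - 4821 = - \frac{106061}{22}$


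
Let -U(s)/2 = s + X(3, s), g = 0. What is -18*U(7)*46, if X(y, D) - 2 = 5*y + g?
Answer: 39744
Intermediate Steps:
X(y, D) = 2 + 5*y (X(y, D) = 2 + (5*y + 0) = 2 + 5*y)
U(s) = -34 - 2*s (U(s) = -2*(s + (2 + 5*3)) = -2*(s + (2 + 15)) = -2*(s + 17) = -2*(17 + s) = -34 - 2*s)
-18*U(7)*46 = -18*(-34 - 2*7)*46 = -18*(-34 - 14)*46 = -18*(-48)*46 = 864*46 = 39744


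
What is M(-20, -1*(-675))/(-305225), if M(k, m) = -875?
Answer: 35/12209 ≈ 0.0028667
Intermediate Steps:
M(-20, -1*(-675))/(-305225) = -875/(-305225) = -875*(-1/305225) = 35/12209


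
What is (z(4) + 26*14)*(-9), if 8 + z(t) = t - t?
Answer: -3204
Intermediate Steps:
z(t) = -8 (z(t) = -8 + (t - t) = -8 + 0 = -8)
(z(4) + 26*14)*(-9) = (-8 + 26*14)*(-9) = (-8 + 364)*(-9) = 356*(-9) = -3204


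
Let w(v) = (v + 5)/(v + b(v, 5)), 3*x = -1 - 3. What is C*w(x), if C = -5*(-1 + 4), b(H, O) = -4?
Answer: 165/16 ≈ 10.313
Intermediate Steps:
x = -4/3 (x = (-1 - 3)/3 = (⅓)*(-4) = -4/3 ≈ -1.3333)
C = -15 (C = -5*3 = -15)
w(v) = (5 + v)/(-4 + v) (w(v) = (v + 5)/(v - 4) = (5 + v)/(-4 + v))
C*w(x) = -15*(5 - 4/3)/(-4 - 4/3) = -15*11/((-16/3)*3) = -(-45)*11/(16*3) = -15*(-11/16) = 165/16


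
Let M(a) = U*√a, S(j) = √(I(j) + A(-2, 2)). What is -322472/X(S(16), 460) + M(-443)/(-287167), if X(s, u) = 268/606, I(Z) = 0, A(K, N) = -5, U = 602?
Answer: -48854508/67 - 602*I*√443/287167 ≈ -7.2917e+5 - 0.044123*I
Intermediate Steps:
S(j) = I*√5 (S(j) = √(0 - 5) = √(-5) = I*√5)
X(s, u) = 134/303 (X(s, u) = 268*(1/606) = 134/303)
M(a) = 602*√a
-322472/X(S(16), 460) + M(-443)/(-287167) = -322472/134/303 + (602*√(-443))/(-287167) = -322472*303/134 + (602*(I*√443))*(-1/287167) = -48854508/67 + (602*I*√443)*(-1/287167) = -48854508/67 - 602*I*√443/287167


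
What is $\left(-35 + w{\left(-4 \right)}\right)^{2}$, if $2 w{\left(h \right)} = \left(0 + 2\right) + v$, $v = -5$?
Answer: $\frac{5329}{4} \approx 1332.3$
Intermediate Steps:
$w{\left(h \right)} = - \frac{3}{2}$ ($w{\left(h \right)} = \frac{\left(0 + 2\right) - 5}{2} = \frac{2 - 5}{2} = \frac{1}{2} \left(-3\right) = - \frac{3}{2}$)
$\left(-35 + w{\left(-4 \right)}\right)^{2} = \left(-35 - \frac{3}{2}\right)^{2} = \left(- \frac{73}{2}\right)^{2} = \frac{5329}{4}$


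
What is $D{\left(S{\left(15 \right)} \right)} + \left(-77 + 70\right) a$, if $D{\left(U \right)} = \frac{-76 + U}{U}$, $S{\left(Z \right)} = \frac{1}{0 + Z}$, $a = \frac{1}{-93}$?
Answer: $- \frac{105920}{93} \approx -1138.9$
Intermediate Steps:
$a = - \frac{1}{93} \approx -0.010753$
$S{\left(Z \right)} = \frac{1}{Z}$
$D{\left(U \right)} = \frac{-76 + U}{U}$
$D{\left(S{\left(15 \right)} \right)} + \left(-77 + 70\right) a = \frac{-76 + \frac{1}{15}}{\frac{1}{15}} + \left(-77 + 70\right) \left(- \frac{1}{93}\right) = \frac{1}{\frac{1}{15}} \left(-76 + \frac{1}{15}\right) - - \frac{7}{93} = 15 \left(- \frac{1139}{15}\right) + \frac{7}{93} = -1139 + \frac{7}{93} = - \frac{105920}{93}$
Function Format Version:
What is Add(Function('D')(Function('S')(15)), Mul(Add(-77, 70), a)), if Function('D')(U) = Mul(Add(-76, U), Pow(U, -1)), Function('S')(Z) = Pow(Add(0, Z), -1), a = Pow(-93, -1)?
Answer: Rational(-105920, 93) ≈ -1138.9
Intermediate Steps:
a = Rational(-1, 93) ≈ -0.010753
Function('S')(Z) = Pow(Z, -1)
Function('D')(U) = Mul(Pow(U, -1), Add(-76, U))
Add(Function('D')(Function('S')(15)), Mul(Add(-77, 70), a)) = Add(Mul(Pow(Pow(15, -1), -1), Add(-76, Pow(15, -1))), Mul(Add(-77, 70), Rational(-1, 93))) = Add(Mul(Pow(Rational(1, 15), -1), Add(-76, Rational(1, 15))), Mul(-7, Rational(-1, 93))) = Add(Mul(15, Rational(-1139, 15)), Rational(7, 93)) = Add(-1139, Rational(7, 93)) = Rational(-105920, 93)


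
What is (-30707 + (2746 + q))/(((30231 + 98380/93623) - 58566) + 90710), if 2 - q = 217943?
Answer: -23022082946/5839833005 ≈ -3.9422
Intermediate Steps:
q = -217941 (q = 2 - 1*217943 = 2 - 217943 = -217941)
(-30707 + (2746 + q))/(((30231 + 98380/93623) - 58566) + 90710) = (-30707 + (2746 - 217941))/(((30231 + 98380/93623) - 58566) + 90710) = (-30707 - 215195)/(((30231 + 98380*(1/93623)) - 58566) + 90710) = -245902/(((30231 + 98380/93623) - 58566) + 90710) = -245902/((2830415293/93623 - 58566) + 90710) = -245902/(-2652709325/93623 + 90710) = -245902/5839833005/93623 = -245902*93623/5839833005 = -23022082946/5839833005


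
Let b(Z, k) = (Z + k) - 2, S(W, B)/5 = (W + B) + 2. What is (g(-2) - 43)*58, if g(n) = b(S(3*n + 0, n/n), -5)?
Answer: -3770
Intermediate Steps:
S(W, B) = 10 + 5*B + 5*W (S(W, B) = 5*((W + B) + 2) = 5*((B + W) + 2) = 5*(2 + B + W) = 10 + 5*B + 5*W)
b(Z, k) = -2 + Z + k
g(n) = 8 + 15*n (g(n) = -2 + (10 + 5*(n/n) + 5*(3*n + 0)) - 5 = -2 + (10 + 5*1 + 5*(3*n)) - 5 = -2 + (10 + 5 + 15*n) - 5 = -2 + (15 + 15*n) - 5 = 8 + 15*n)
(g(-2) - 43)*58 = ((8 + 15*(-2)) - 43)*58 = ((8 - 30) - 43)*58 = (-22 - 43)*58 = -65*58 = -3770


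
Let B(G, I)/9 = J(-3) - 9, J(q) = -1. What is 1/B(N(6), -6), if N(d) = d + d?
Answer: -1/90 ≈ -0.011111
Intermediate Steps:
N(d) = 2*d
B(G, I) = -90 (B(G, I) = 9*(-1 - 9) = 9*(-10) = -90)
1/B(N(6), -6) = 1/(-90) = -1/90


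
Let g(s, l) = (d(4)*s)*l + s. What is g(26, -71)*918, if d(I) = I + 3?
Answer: -11838528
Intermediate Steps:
d(I) = 3 + I
g(s, l) = s + 7*l*s (g(s, l) = ((3 + 4)*s)*l + s = (7*s)*l + s = 7*l*s + s = s + 7*l*s)
g(26, -71)*918 = (26*(1 + 7*(-71)))*918 = (26*(1 - 497))*918 = (26*(-496))*918 = -12896*918 = -11838528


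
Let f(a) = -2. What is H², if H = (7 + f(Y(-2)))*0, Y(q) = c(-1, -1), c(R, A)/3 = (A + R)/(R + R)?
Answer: 0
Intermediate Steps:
c(R, A) = 3*(A + R)/(2*R) (c(R, A) = 3*((A + R)/(R + R)) = 3*((A + R)/((2*R))) = 3*((A + R)*(1/(2*R))) = 3*((A + R)/(2*R)) = 3*(A + R)/(2*R))
Y(q) = 3 (Y(q) = (3/2)*(-1 - 1)/(-1) = (3/2)*(-1)*(-2) = 3)
H = 0 (H = (7 - 2)*0 = 5*0 = 0)
H² = 0² = 0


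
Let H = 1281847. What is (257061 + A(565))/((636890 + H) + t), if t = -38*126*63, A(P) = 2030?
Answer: 259091/1617093 ≈ 0.16022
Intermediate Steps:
t = -301644 (t = -4788*63 = -301644)
(257061 + A(565))/((636890 + H) + t) = (257061 + 2030)/((636890 + 1281847) - 301644) = 259091/(1918737 - 301644) = 259091/1617093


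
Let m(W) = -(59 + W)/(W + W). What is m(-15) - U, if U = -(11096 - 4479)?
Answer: 99277/15 ≈ 6618.5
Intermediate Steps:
m(W) = -(59 + W)/(2*W)
U = -6617 (U = -1*6617 = -6617)
m(-15) - U = (½)*(-59 - 1*(-15))/(-15) - 1*(-6617) = (½)*(-1/15)*(-59 + 15) + 6617 = (½)*(-1/15)*(-44) + 6617 = 22/15 + 6617 = 99277/15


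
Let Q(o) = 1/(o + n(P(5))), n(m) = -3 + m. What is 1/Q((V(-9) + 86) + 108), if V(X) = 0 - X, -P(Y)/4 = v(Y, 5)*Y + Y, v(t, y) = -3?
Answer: 240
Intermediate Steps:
P(Y) = 8*Y (P(Y) = -4*(-3*Y + Y) = -(-8)*Y = 8*Y)
V(X) = -X
Q(o) = 1/(37 + o) (Q(o) = 1/(o + (-3 + 8*5)) = 1/(o + (-3 + 40)) = 1/(o + 37) = 1/(37 + o))
1/Q((V(-9) + 86) + 108) = 1/(1/(37 + ((-1*(-9) + 86) + 108))) = 1/(1/(37 + ((9 + 86) + 108))) = 1/(1/(37 + (95 + 108))) = 1/(1/(37 + 203)) = 1/(1/240) = 240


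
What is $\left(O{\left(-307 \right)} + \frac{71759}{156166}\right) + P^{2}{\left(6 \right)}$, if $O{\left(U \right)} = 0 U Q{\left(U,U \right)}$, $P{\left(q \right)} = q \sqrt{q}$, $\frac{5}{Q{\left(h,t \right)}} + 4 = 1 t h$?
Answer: $\frac{33803615}{156166} \approx 216.46$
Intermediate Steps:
$Q{\left(h,t \right)} = \frac{5}{-4 + h t}$ ($Q{\left(h,t \right)} = \frac{5}{-4 + 1 t h} = \frac{5}{-4 + t h} = \frac{5}{-4 + h t}$)
$P{\left(q \right)} = q^{\frac{3}{2}}$
$O{\left(U \right)} = 0$ ($O{\left(U \right)} = 0 U \frac{5}{-4 + U U} = 0 \frac{5}{-4 + U^{2}} = 0$)
$\left(O{\left(-307 \right)} + \frac{71759}{156166}\right) + P^{2}{\left(6 \right)} = \left(0 + \frac{71759}{156166}\right) + \left(6^{\frac{3}{2}}\right)^{2} = \left(0 + 71759 \cdot \frac{1}{156166}\right) + \left(6 \sqrt{6}\right)^{2} = \left(0 + \frac{71759}{156166}\right) + 216 = \frac{71759}{156166} + 216 = \frac{33803615}{156166}$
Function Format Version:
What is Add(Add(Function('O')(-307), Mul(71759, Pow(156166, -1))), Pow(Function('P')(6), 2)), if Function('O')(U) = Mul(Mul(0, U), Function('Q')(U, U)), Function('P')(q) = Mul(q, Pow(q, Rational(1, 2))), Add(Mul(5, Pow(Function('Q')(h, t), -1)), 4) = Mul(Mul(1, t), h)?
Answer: Rational(33803615, 156166) ≈ 216.46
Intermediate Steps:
Function('Q')(h, t) = Mul(5, Pow(Add(-4, Mul(h, t)), -1)) (Function('Q')(h, t) = Mul(5, Pow(Add(-4, Mul(Mul(1, t), h)), -1)) = Mul(5, Pow(Add(-4, Mul(t, h)), -1)) = Mul(5, Pow(Add(-4, Mul(h, t)), -1)))
Function('P')(q) = Pow(q, Rational(3, 2))
Function('O')(U) = 0 (Function('O')(U) = Mul(Mul(0, U), Mul(5, Pow(Add(-4, Mul(U, U)), -1))) = Mul(0, Mul(5, Pow(Add(-4, Pow(U, 2)), -1))) = 0)
Add(Add(Function('O')(-307), Mul(71759, Pow(156166, -1))), Pow(Function('P')(6), 2)) = Add(Add(0, Mul(71759, Pow(156166, -1))), Pow(Pow(6, Rational(3, 2)), 2)) = Add(Add(0, Mul(71759, Rational(1, 156166))), Pow(Mul(6, Pow(6, Rational(1, 2))), 2)) = Add(Add(0, Rational(71759, 156166)), 216) = Add(Rational(71759, 156166), 216) = Rational(33803615, 156166)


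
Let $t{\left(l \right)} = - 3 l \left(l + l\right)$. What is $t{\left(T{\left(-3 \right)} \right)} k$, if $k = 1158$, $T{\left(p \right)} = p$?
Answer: $-62532$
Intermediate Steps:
$t{\left(l \right)} = - 6 l^{2}$ ($t{\left(l \right)} = - 3 l 2 l = - 6 l^{2}$)
$t{\left(T{\left(-3 \right)} \right)} k = - 6 \left(-3\right)^{2} \cdot 1158 = \left(-6\right) 9 \cdot 1158 = \left(-54\right) 1158 = -62532$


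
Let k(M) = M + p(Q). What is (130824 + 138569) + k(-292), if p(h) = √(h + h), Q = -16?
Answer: 269101 + 4*I*√2 ≈ 2.691e+5 + 5.6569*I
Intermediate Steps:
p(h) = √2*√h (p(h) = √(2*h) = √2*√h)
k(M) = M + 4*I*√2 (k(M) = M + √2*√(-16) = M + √2*(4*I) = M + 4*I*√2)
(130824 + 138569) + k(-292) = (130824 + 138569) + (-292 + 4*I*√2) = 269393 + (-292 + 4*I*√2) = 269101 + 4*I*√2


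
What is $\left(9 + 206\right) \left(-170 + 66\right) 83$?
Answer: $-1855880$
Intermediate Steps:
$\left(9 + 206\right) \left(-170 + 66\right) 83 = 215 \left(-104\right) 83 = \left(-22360\right) 83 = -1855880$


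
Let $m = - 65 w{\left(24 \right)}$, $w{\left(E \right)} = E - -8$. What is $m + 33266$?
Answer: $31186$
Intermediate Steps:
$w{\left(E \right)} = 8 + E$ ($w{\left(E \right)} = E + 8 = 8 + E$)
$m = -2080$ ($m = - 65 \left(8 + 24\right) = \left(-65\right) 32 = -2080$)
$m + 33266 = -2080 + 33266 = 31186$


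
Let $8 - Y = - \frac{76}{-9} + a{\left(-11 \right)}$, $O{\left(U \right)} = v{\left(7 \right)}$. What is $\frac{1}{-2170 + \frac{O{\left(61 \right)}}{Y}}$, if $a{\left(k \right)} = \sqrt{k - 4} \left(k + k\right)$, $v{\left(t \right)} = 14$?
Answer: $- \frac{6510844}{14128537141} + \frac{891 i \sqrt{15}}{98899759987} \approx -0.00046083 + 3.4892 \cdot 10^{-8} i$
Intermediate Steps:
$a{\left(k \right)} = 2 k \sqrt{-4 + k}$ ($a{\left(k \right)} = \sqrt{-4 + k} 2 k = 2 k \sqrt{-4 + k}$)
$O{\left(U \right)} = 14$
$Y = - \frac{4}{9} + 22 i \sqrt{15}$ ($Y = 8 - \left(- \frac{76}{-9} + 2 \left(-11\right) \sqrt{-4 - 11}\right) = 8 - \left(\left(-76\right) \left(- \frac{1}{9}\right) + 2 \left(-11\right) \sqrt{-15}\right) = 8 - \left(\frac{76}{9} + 2 \left(-11\right) i \sqrt{15}\right) = 8 - \left(\frac{76}{9} - 22 i \sqrt{15}\right) = - \frac{4}{9} + 22 i \sqrt{15} \approx -0.44444 + 85.206 i$)
$\frac{1}{-2170 + \frac{O{\left(61 \right)}}{Y}} = \frac{1}{-2170 + \frac{14}{- \frac{4}{9} + 22 i \sqrt{15}}}$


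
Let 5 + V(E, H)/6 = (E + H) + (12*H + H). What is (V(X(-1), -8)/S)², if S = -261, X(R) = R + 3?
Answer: 52900/7569 ≈ 6.9890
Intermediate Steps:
X(R) = 3 + R
V(E, H) = -30 + 6*E + 84*H (V(E, H) = -30 + 6*((E + H) + (12*H + H)) = -30 + 6*((E + H) + 13*H) = -30 + 6*(E + 14*H) = -30 + (6*E + 84*H) = -30 + 6*E + 84*H)
(V(X(-1), -8)/S)² = ((-30 + 6*(3 - 1) + 84*(-8))/(-261))² = ((-30 + 6*2 - 672)*(-1/261))² = ((-30 + 12 - 672)*(-1/261))² = (-690*(-1/261))² = (230/87)² = 52900/7569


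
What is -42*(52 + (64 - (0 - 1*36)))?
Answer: -6384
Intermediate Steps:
-42*(52 + (64 - (0 - 1*36))) = -42*(52 + (64 - (0 - 36))) = -42*(52 + (64 - 1*(-36))) = -42*(52 + (64 + 36)) = -42*(52 + 100) = -42*152 = -6384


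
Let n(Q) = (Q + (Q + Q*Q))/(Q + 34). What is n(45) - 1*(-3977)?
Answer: 316298/79 ≈ 4003.8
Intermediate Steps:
n(Q) = (Q² + 2*Q)/(34 + Q) (n(Q) = (Q + (Q + Q²))/(34 + Q) = (Q² + 2*Q)/(34 + Q))
n(45) - 1*(-3977) = 45*(2 + 45)/(34 + 45) - 1*(-3977) = 45*47/79 + 3977 = 45*(1/79)*47 + 3977 = 2115/79 + 3977 = 316298/79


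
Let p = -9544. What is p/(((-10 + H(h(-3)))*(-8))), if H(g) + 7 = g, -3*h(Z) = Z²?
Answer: -1193/20 ≈ -59.650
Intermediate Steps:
h(Z) = -Z²/3
H(g) = -7 + g
p/(((-10 + H(h(-3)))*(-8))) = -9544*(-1/(8*(-10 + (-7 - ⅓*(-3)²)))) = -9544*(-1/(8*(-10 + (-7 - ⅓*9)))) = -9544*(-1/(8*(-10 + (-7 - 3)))) = -9544*(-1/(8*(-10 - 10))) = -9544/((-20*(-8))) = -9544/160 = -9544*1/160 = -1193/20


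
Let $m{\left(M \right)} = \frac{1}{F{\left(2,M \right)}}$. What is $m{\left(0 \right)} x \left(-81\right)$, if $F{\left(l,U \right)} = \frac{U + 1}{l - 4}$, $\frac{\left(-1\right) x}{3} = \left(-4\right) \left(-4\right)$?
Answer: $-7776$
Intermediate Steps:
$x = -48$ ($x = - 3 \left(\left(-4\right) \left(-4\right)\right) = \left(-3\right) 16 = -48$)
$F{\left(l,U \right)} = \frac{1 + U}{-4 + l}$
$m{\left(M \right)} = \frac{1}{- \frac{1}{2} - \frac{M}{2}}$ ($m{\left(M \right)} = \frac{1}{\frac{1}{-4 + 2} \left(1 + M\right)} = \frac{1}{\frac{1}{-2} \left(1 + M\right)} = \frac{1}{\left(- \frac{1}{2}\right) \left(1 + M\right)} = \frac{1}{- \frac{1}{2} - \frac{M}{2}}$)
$m{\left(0 \right)} x \left(-81\right) = \frac{2}{-1 - 0} \left(-48\right) \left(-81\right) = \frac{2}{-1 + 0} \left(-48\right) \left(-81\right) = \frac{2}{-1} \left(-48\right) \left(-81\right) = 2 \left(-1\right) \left(-48\right) \left(-81\right) = \left(-2\right) \left(-48\right) \left(-81\right) = 96 \left(-81\right) = -7776$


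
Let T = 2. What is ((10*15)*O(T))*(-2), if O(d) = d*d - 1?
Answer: -900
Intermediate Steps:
O(d) = -1 + d**2 (O(d) = d**2 - 1 = -1 + d**2)
((10*15)*O(T))*(-2) = ((10*15)*(-1 + 2**2))*(-2) = (150*(-1 + 4))*(-2) = (150*3)*(-2) = 450*(-2) = -900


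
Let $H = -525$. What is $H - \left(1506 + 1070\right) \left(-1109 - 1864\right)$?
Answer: $7657923$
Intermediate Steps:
$H - \left(1506 + 1070\right) \left(-1109 - 1864\right) = -525 - \left(1506 + 1070\right) \left(-1109 - 1864\right) = -525 - 2576 \left(-2973\right) = -525 - -7658448 = -525 + 7658448 = 7657923$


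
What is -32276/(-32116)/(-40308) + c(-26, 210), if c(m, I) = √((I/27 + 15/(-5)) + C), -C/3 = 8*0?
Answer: -8069/323632932 + √43/3 ≈ 2.1858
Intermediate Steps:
C = 0 (C = -24*0 = -3*0 = 0)
c(m, I) = √(-3 + I/27) (c(m, I) = √((I/27 + 15/(-5)) + 0) = √((I*(1/27) + 15*(-⅕)) + 0) = √((I/27 - 3) + 0) = √((-3 + I/27) + 0) = √(-3 + I/27))
-32276/(-32116)/(-40308) + c(-26, 210) = -32276/(-32116)/(-40308) + √(-243 + 3*210)/9 = -32276*(-1/32116)*(-1/40308) + √(-243 + 630)/9 = (8069/8029)*(-1/40308) + √387/9 = -8069/323632932 + (3*√43)/9 = -8069/323632932 + √43/3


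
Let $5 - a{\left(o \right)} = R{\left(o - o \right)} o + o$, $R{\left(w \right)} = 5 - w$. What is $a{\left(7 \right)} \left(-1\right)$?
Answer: $37$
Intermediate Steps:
$a{\left(o \right)} = 5 - 6 o$ ($a{\left(o \right)} = 5 - \left(\left(5 - \left(o - o\right)\right) o + o\right) = 5 - \left(\left(5 - 0\right) o + o\right) = 5 - \left(\left(5 + 0\right) o + o\right) = 5 - \left(5 o + o\right) = 5 - 6 o$)
$a{\left(7 \right)} \left(-1\right) = \left(5 - 42\right) \left(-1\right) = \left(-37\right) \left(-1\right) = 37$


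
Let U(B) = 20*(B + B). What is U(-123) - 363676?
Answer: -368596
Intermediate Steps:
U(B) = 40*B (U(B) = 20*(2*B) = 40*B)
U(-123) - 363676 = 40*(-123) - 363676 = -4920 - 363676 = -368596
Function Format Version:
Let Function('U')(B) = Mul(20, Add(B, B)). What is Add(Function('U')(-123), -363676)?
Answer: -368596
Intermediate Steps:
Function('U')(B) = Mul(40, B) (Function('U')(B) = Mul(20, Mul(2, B)) = Mul(40, B))
Add(Function('U')(-123), -363676) = Add(Mul(40, -123), -363676) = Add(-4920, -363676) = -368596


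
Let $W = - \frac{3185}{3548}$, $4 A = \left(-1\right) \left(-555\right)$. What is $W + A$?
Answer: $\frac{122275}{887} \approx 137.85$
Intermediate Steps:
$A = \frac{555}{4}$ ($A = \frac{\left(-1\right) \left(-555\right)}{4} = \frac{1}{4} \cdot 555 = \frac{555}{4} \approx 138.75$)
$W = - \frac{3185}{3548}$ ($W = \left(-3185\right) \frac{1}{3548} = - \frac{3185}{3548} \approx -0.89769$)
$W + A = - \frac{3185}{3548} + \frac{555}{4} = \frac{122275}{887}$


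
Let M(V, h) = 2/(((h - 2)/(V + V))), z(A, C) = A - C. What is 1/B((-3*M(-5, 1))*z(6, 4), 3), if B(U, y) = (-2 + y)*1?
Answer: 1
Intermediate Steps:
M(V, h) = 4*V/(-2 + h) (M(V, h) = 2/(((-2 + h)/((2*V)))) = 2/(((-2 + h)*(1/(2*V)))) = 2/(((-2 + h)/(2*V))) = 2*(2*V/(-2 + h)) = 4*V/(-2 + h))
B(U, y) = -2 + y
1/B((-3*M(-5, 1))*z(6, 4), 3) = 1/(-2 + 3) = 1/1 = 1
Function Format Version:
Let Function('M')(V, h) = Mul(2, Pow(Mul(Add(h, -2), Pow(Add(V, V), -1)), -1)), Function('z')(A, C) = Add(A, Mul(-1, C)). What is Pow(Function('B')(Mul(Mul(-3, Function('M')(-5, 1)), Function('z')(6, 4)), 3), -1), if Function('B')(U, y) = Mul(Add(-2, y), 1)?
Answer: 1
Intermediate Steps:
Function('M')(V, h) = Mul(4, V, Pow(Add(-2, h), -1)) (Function('M')(V, h) = Mul(2, Pow(Mul(Add(-2, h), Pow(Mul(2, V), -1)), -1)) = Mul(2, Pow(Mul(Add(-2, h), Mul(Rational(1, 2), Pow(V, -1))), -1)) = Mul(2, Pow(Mul(Rational(1, 2), Pow(V, -1), Add(-2, h)), -1)) = Mul(2, Mul(2, V, Pow(Add(-2, h), -1))) = Mul(4, V, Pow(Add(-2, h), -1)))
Function('B')(U, y) = Add(-2, y)
Pow(Function('B')(Mul(Mul(-3, Function('M')(-5, 1)), Function('z')(6, 4)), 3), -1) = Pow(Add(-2, 3), -1) = Pow(1, -1) = 1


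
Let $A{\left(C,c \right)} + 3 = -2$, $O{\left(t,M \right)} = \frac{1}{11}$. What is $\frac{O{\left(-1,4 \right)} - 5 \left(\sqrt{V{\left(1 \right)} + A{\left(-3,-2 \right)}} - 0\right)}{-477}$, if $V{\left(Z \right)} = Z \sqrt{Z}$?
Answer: $- \frac{1}{5247} + \frac{10 i}{477} \approx -0.00019059 + 0.020964 i$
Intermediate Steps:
$V{\left(Z \right)} = Z^{\frac{3}{2}}$
$O{\left(t,M \right)} = \frac{1}{11}$
$A{\left(C,c \right)} = -5$ ($A{\left(C,c \right)} = -3 - 2 = -5$)
$\frac{O{\left(-1,4 \right)} - 5 \left(\sqrt{V{\left(1 \right)} + A{\left(-3,-2 \right)}} - 0\right)}{-477} = \frac{\frac{1}{11} - 5 \left(\sqrt{1^{\frac{3}{2}} - 5} - 0\right)}{-477} = \left(\frac{1}{11} - 5 \left(\sqrt{1 - 5} + 0\right)\right) \left(- \frac{1}{477}\right) = \left(\frac{1}{11} - 5 \left(\sqrt{-4} + 0\right)\right) \left(- \frac{1}{477}\right) = \left(\frac{1}{11} - 5 \left(2 i + 0\right)\right) \left(- \frac{1}{477}\right) = \left(\frac{1}{11} - 5 \cdot 2 i\right) \left(- \frac{1}{477}\right) = \left(\frac{1}{11} - 10 i\right) \left(- \frac{1}{477}\right) = - \frac{1}{5247} + \frac{10 i}{477}$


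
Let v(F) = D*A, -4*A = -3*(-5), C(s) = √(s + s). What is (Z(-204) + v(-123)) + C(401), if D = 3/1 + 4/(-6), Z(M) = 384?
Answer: 1501/4 + √802 ≈ 403.57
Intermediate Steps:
C(s) = √2*√s (C(s) = √(2*s) = √2*√s)
D = 7/3 (D = 3*1 + 4*(-⅙) = 3 - ⅔ = 7/3 ≈ 2.3333)
A = -15/4 (A = -(-3)*(-5)/4 = -¼*15 = -15/4 ≈ -3.7500)
v(F) = -35/4 (v(F) = (7/3)*(-15/4) = -35/4)
(Z(-204) + v(-123)) + C(401) = (384 - 35/4) + √2*√401 = 1501/4 + √802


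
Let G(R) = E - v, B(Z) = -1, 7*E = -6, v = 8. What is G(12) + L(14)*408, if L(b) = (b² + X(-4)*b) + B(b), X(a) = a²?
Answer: 1196602/7 ≈ 1.7094e+5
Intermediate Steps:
E = -6/7 (E = (⅐)*(-6) = -6/7 ≈ -0.85714)
L(b) = -1 + b² + 16*b (L(b) = (b² + (-4)²*b) - 1 = (b² + 16*b) - 1 = -1 + b² + 16*b)
G(R) = -62/7 (G(R) = -6/7 - 1*8 = -6/7 - 8 = -62/7)
G(12) + L(14)*408 = -62/7 + (-1 + 14² + 16*14)*408 = -62/7 + (-1 + 196 + 224)*408 = -62/7 + 419*408 = -62/7 + 170952 = 1196602/7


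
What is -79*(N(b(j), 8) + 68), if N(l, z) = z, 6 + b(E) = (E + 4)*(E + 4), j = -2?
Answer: -6004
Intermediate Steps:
b(E) = -6 + (4 + E)² (b(E) = -6 + (E + 4)*(E + 4) = -6 + (4 + E)*(4 + E) = -6 + (4 + E)²)
-79*(N(b(j), 8) + 68) = -79*(8 + 68) = -79*76 = -6004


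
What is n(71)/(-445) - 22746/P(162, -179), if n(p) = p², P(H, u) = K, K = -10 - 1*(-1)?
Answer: 3358867/1335 ≈ 2516.0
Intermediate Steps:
K = -9 (K = -10 + 1 = -9)
P(H, u) = -9
n(71)/(-445) - 22746/P(162, -179) = 71²/(-445) - 22746/(-9) = 5041*(-1/445) - 22746*(-⅑) = -5041/445 + 7582/3 = 3358867/1335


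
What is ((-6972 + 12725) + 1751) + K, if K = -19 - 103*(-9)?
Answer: 8412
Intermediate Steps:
K = 908 (K = -19 + 927 = 908)
((-6972 + 12725) + 1751) + K = ((-6972 + 12725) + 1751) + 908 = (5753 + 1751) + 908 = 7504 + 908 = 8412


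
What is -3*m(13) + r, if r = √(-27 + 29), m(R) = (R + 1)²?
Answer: -588 + √2 ≈ -586.59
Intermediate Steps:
m(R) = (1 + R)²
r = √2 ≈ 1.4142
-3*m(13) + r = -3*(1 + 13)² + √2 = -3*14² + √2 = -3*196 + √2 = -588 + √2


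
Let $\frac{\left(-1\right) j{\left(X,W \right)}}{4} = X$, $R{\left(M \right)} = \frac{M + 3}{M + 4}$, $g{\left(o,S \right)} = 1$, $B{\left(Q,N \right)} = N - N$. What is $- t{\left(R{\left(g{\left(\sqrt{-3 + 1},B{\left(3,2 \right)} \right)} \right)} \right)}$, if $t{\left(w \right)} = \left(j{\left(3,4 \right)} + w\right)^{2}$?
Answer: $- \frac{3136}{25} \approx -125.44$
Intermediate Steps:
$B{\left(Q,N \right)} = 0$
$R{\left(M \right)} = \frac{3 + M}{4 + M}$
$j{\left(X,W \right)} = - 4 X$
$t{\left(w \right)} = \left(-12 + w\right)^{2}$ ($t{\left(w \right)} = \left(\left(-4\right) 3 + w\right)^{2} = \left(-12 + w\right)^{2}$)
$- t{\left(R{\left(g{\left(\sqrt{-3 + 1},B{\left(3,2 \right)} \right)} \right)} \right)} = - \left(-12 + \frac{3 + 1}{4 + 1}\right)^{2} = - \left(-12 + \frac{1}{5} \cdot 4\right)^{2} = - \left(-12 + \frac{4}{5}\right)^{2} = - \left(- \frac{56}{5}\right)^{2} = \left(-1\right) \frac{3136}{25} = - \frac{3136}{25}$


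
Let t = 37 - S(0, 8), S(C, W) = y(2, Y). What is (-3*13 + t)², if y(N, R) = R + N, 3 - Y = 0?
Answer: 49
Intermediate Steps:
Y = 3 (Y = 3 - 1*0 = 3 + 0 = 3)
y(N, R) = N + R
S(C, W) = 5 (S(C, W) = 2 + 3 = 5)
t = 32 (t = 37 - 1*5 = 37 - 5 = 32)
(-3*13 + t)² = (-3*13 + 32)² = (-39 + 32)² = (-7)² = 49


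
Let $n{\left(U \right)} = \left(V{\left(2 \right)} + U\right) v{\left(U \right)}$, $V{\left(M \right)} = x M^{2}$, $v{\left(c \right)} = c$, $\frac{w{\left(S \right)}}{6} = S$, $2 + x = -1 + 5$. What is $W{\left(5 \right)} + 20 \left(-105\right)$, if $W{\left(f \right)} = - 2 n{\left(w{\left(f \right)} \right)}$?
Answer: $-4380$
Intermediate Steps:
$x = 2$ ($x = -2 + \left(-1 + 5\right) = -2 + 4 = 2$)
$w{\left(S \right)} = 6 S$
$V{\left(M \right)} = 2 M^{2}$
$n{\left(U \right)} = U \left(8 + U\right)$ ($n{\left(U \right)} = \left(2 \cdot 2^{2} + U\right) U = \left(2 \cdot 4 + U\right) U = \left(8 + U\right) U = U \left(8 + U\right)$)
$W{\left(f \right)} = - 12 f \left(8 + 6 f\right)$ ($W{\left(f \right)} = - 2 \cdot 6 f \left(8 + 6 f\right) = - 12 f \left(8 + 6 f\right)$)
$W{\left(5 \right)} + 20 \left(-105\right) = \left(-24\right) 5 \left(4 + 3 \cdot 5\right) + 20 \left(-105\right) = \left(-24\right) 5 \left(4 + 15\right) - 2100 = \left(-24\right) 5 \cdot 19 - 2100 = -2280 - 2100 = -4380$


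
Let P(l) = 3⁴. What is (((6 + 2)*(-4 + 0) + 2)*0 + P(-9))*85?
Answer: 6885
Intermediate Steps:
P(l) = 81
(((6 + 2)*(-4 + 0) + 2)*0 + P(-9))*85 = (((6 + 2)*(-4 + 0) + 2)*0 + 81)*85 = ((8*(-4) + 2)*0 + 81)*85 = ((-32 + 2)*0 + 81)*85 = (-30*0 + 81)*85 = (0 + 81)*85 = 81*85 = 6885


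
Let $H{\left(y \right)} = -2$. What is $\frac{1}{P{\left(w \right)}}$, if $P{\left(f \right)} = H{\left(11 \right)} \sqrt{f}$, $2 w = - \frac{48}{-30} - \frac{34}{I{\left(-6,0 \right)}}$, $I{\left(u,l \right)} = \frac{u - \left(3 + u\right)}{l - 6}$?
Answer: $\frac{i \sqrt{830}}{332} \approx 0.086776 i$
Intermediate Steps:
$I{\left(u,l \right)} = - \frac{3}{-6 + l}$
$w = - \frac{166}{5}$ ($w = \frac{- \frac{48}{-30} - \frac{34}{\left(-3\right) \frac{1}{-6 + 0}}}{2} = \frac{\left(-48\right) \left(- \frac{1}{30}\right) - \frac{34}{\left(-3\right) \frac{1}{-6}}}{2} = \frac{\frac{8}{5} - \frac{34}{\left(-3\right) \left(- \frac{1}{6}\right)}}{2} = \frac{\frac{8}{5} - 34 \frac{1}{\frac{1}{2}}}{2} = \frac{\frac{8}{5} - 68}{2} = \frac{1}{2} \left(- \frac{332}{5}\right) = - \frac{166}{5} \approx -33.2$)
$P{\left(f \right)} = - 2 \sqrt{f}$
$\frac{1}{P{\left(w \right)}} = \frac{1}{\left(-2\right) \sqrt{- \frac{166}{5}}} = \frac{1}{\left(-2\right) \frac{i \sqrt{830}}{5}} = \frac{1}{\left(- \frac{2}{5}\right) i \sqrt{830}} = \frac{i \sqrt{830}}{332}$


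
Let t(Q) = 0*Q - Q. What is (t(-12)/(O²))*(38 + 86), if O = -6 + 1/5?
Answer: 37200/841 ≈ 44.233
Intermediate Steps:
t(Q) = -Q (t(Q) = 0 - Q = -Q)
O = -29/5 (O = -6 + 1*(⅕) = -6 + ⅕ = -29/5 ≈ -5.8000)
(t(-12)/(O²))*(38 + 86) = ((-1*(-12))/((-29/5)²))*(38 + 86) = (12/(841/25))*124 = (12*(25/841))*124 = (300/841)*124 = 37200/841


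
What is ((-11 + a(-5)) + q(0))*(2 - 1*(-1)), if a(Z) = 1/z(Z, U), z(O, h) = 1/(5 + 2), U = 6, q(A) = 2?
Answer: -6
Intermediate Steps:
z(O, h) = ⅐ (z(O, h) = 1/7 = ⅐)
a(Z) = 7 (a(Z) = 1/(⅐) = 7)
((-11 + a(-5)) + q(0))*(2 - 1*(-1)) = ((-11 + 7) + 2)*(2 - 1*(-1)) = (-4 + 2)*(2 + 1) = -2*3 = -6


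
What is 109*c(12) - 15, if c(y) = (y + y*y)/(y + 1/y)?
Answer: 201873/145 ≈ 1392.2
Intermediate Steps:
c(y) = (y + y**2)/(y + 1/y)
109*c(12) - 15 = 109*(12**2*(1 + 12)/(1 + 12**2)) - 15 = 109*(144*13/(1 + 144)) - 15 = 109*(144*13/145) - 15 = 109*(144*(1/145)*13) - 15 = 109*(1872/145) - 15 = 204048/145 - 15 = 201873/145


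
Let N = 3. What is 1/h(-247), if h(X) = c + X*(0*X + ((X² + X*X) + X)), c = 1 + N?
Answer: -1/30077433 ≈ -3.3247e-8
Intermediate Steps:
c = 4 (c = 1 + 3 = 4)
h(X) = 4 + X*(X + 2*X²) (h(X) = 4 + X*(0*X + ((X² + X*X) + X)) = 4 + X*(0 + ((X² + X²) + X)) = 4 + X*(0 + (2*X² + X)) = 4 + X*(0 + (X + 2*X²)) = 4 + X*(X + 2*X²))
1/h(-247) = 1/(4 + (-247)² + 2*(-247)³) = 1/(4 + 61009 + 2*(-15069223)) = 1/(4 + 61009 - 30138446) = 1/(-30077433) = -1/30077433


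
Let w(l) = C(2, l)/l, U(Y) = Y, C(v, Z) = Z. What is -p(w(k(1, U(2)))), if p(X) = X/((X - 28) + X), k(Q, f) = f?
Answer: 1/26 ≈ 0.038462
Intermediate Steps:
w(l) = 1 (w(l) = l/l = 1)
p(X) = X/(-28 + 2*X) (p(X) = X/((-28 + X) + X) = X/(-28 + 2*X))
-p(w(k(1, U(2)))) = -1/(2*(-14 + 1)) = -1/(2*(-13)) = -(-1)/(2*13) = -1*(-1/26) = 1/26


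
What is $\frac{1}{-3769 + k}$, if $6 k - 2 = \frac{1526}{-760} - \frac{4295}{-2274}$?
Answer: $- \frac{2592360}{9769792201} \approx -0.00026534$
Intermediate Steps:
$k = \frac{812639}{2592360}$ ($k = \frac{1}{3} + \frac{\frac{1526}{-760} - \frac{4295}{-2274}}{6} = \frac{1}{3} + \frac{1526 \left(- \frac{1}{760}\right) - - \frac{4295}{2274}}{6} = \frac{1}{3} + \frac{- \frac{763}{380} + \frac{4295}{2274}}{6} = \frac{1}{3} + \frac{1}{6} \left(- \frac{51481}{432060}\right) = \frac{1}{3} - \frac{51481}{2592360} = \frac{812639}{2592360} \approx 0.31347$)
$\frac{1}{-3769 + k} = \frac{1}{-3769 + \frac{812639}{2592360}} = \frac{1}{- \frac{9769792201}{2592360}} = - \frac{2592360}{9769792201}$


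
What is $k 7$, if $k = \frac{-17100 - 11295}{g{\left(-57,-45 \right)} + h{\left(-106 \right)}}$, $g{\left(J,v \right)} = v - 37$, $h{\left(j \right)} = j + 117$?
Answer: $\frac{198765}{71} \approx 2799.5$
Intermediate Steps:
$h{\left(j \right)} = 117 + j$
$g{\left(J,v \right)} = -37 + v$
$k = \frac{28395}{71}$ ($k = \frac{-17100 - 11295}{\left(-37 - 45\right) + \left(117 - 106\right)} = - \frac{28395}{-82 + 11} = - \frac{28395}{-71} = \left(-28395\right) \left(- \frac{1}{71}\right) = \frac{28395}{71} \approx 399.93$)
$k 7 = \frac{28395}{71} \cdot 7 = \frac{198765}{71}$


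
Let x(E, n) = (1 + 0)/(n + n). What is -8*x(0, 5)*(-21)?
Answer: 84/5 ≈ 16.800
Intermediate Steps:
x(E, n) = 1/(2*n)
-8*x(0, 5)*(-21) = -4/5*(-21) = 84/5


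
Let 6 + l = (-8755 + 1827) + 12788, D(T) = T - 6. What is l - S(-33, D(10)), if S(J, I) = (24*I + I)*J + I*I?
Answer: 9138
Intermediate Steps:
D(T) = -6 + T
l = 5854 (l = -6 + ((-8755 + 1827) + 12788) = -6 + (-6928 + 12788) = -6 + 5860 = 5854)
S(J, I) = I**2 + 25*I*J (S(J, I) = (25*I)*J + I**2 = 25*I*J + I**2 = I**2 + 25*I*J)
l - S(-33, D(10)) = 5854 - (-6 + 10)*((-6 + 10) + 25*(-33)) = 5854 - 4*(4 - 825) = 5854 - 4*(-821) = 5854 - 1*(-3284) = 5854 + 3284 = 9138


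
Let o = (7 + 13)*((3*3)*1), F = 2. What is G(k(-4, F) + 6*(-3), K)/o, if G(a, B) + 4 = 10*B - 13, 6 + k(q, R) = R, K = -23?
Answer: -247/180 ≈ -1.3722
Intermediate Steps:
k(q, R) = -6 + R
G(a, B) = -17 + 10*B (G(a, B) = -4 + (10*B - 13) = -4 + (-13 + 10*B) = -17 + 10*B)
o = 180 (o = 20*(9*1) = 20*9 = 180)
G(k(-4, F) + 6*(-3), K)/o = (-17 + 10*(-23))/180 = (-17 - 230)*(1/180) = -247*1/180 = -247/180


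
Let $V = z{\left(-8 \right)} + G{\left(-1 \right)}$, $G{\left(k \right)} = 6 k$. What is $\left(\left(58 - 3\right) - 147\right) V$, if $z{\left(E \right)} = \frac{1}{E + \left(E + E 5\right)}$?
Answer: $\frac{7751}{14} \approx 553.64$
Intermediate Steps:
$z{\left(E \right)} = \frac{1}{7 E}$ ($z{\left(E \right)} = \frac{1}{E + \left(E + 5 E\right)} = \frac{1}{E + 6 E} = \frac{1}{7 E}$)
$V = - \frac{337}{56}$ ($V = \frac{1}{7 \left(-8\right)} + 6 \left(-1\right) = \frac{1}{7} \left(- \frac{1}{8}\right) - 6 = - \frac{1}{56} - 6 = - \frac{337}{56} \approx -6.0179$)
$\left(\left(58 - 3\right) - 147\right) V = \left(\left(58 - 3\right) - 147\right) \left(- \frac{337}{56}\right) = \left(55 - 147\right) \left(- \frac{337}{56}\right) = \left(-92\right) \left(- \frac{337}{56}\right) = \frac{7751}{14}$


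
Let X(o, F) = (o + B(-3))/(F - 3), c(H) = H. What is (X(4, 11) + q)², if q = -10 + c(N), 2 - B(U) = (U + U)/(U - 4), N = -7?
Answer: 52441/196 ≈ 267.56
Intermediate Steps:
B(U) = 2 - 2*U/(-4 + U) (B(U) = 2 - (U + U)/(U - 4) = 2 - 2*U/(-4 + U))
X(o, F) = (8/7 + o)/(-3 + F) (X(o, F) = (o - 8/(-4 - 3))/(F - 3) = (o - 8/(-7))/(-3 + F) = (o - 8*(-⅐))/(-3 + F) = (o + 8/7)/(-3 + F) = (8/7 + o)/(-3 + F))
q = -17 (q = -10 - 7 = -17)
(X(4, 11) + q)² = ((8/7 + 4)/(-3 + 11) - 17)² = ((36/7)/8 - 17)² = ((⅛)*(36/7) - 17)² = (9/14 - 17)² = (-229/14)² = 52441/196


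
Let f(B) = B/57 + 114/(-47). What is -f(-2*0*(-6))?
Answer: 114/47 ≈ 2.4255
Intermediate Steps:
f(B) = -114/47 + B/57 (f(B) = B*(1/57) + 114*(-1/47) = B/57 - 114/47 = -114/47 + B/57)
-f(-2*0*(-6)) = -(-114/47 + (-2*0*(-6))/57) = -(-114/47 + (0*(-6))/57) = -(-114/47 + (1/57)*0) = -(-114/47 + 0) = -1*(-114/47) = 114/47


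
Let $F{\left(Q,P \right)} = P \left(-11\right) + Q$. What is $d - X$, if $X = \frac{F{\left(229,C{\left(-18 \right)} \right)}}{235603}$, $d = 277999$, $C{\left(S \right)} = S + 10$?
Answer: $\frac{65497398080}{235603} \approx 2.78 \cdot 10^{5}$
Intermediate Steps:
$C{\left(S \right)} = 10 + S$
$F{\left(Q,P \right)} = Q - 11 P$ ($F{\left(Q,P \right)} = - 11 P + Q = Q - 11 P$)
$X = \frac{317}{235603}$ ($X = \frac{229 - 11 \left(10 - 18\right)}{235603} = \left(229 - -88\right) \frac{1}{235603} = \left(229 + 88\right) \frac{1}{235603} = 317 \cdot \frac{1}{235603} = \frac{317}{235603} \approx 0.0013455$)
$d - X = 277999 - \frac{317}{235603} = \frac{65497398080}{235603}$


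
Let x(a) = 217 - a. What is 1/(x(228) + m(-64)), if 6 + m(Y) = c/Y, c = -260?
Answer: -16/207 ≈ -0.077295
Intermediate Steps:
m(Y) = -6 - 260/Y
1/(x(228) + m(-64)) = 1/((217 - 1*228) + (-6 - 260/(-64))) = 1/((217 - 228) + (-6 - 260*(-1/64))) = 1/(-11 + (-6 + 65/16)) = 1/(-11 - 31/16) = 1/(-207/16) = -16/207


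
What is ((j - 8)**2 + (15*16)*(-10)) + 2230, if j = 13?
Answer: -145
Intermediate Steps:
((j - 8)**2 + (15*16)*(-10)) + 2230 = ((13 - 8)**2 + (15*16)*(-10)) + 2230 = (5**2 + 240*(-10)) + 2230 = (25 - 2400) + 2230 = -2375 + 2230 = -145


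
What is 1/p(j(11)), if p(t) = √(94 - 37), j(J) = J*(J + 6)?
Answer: √57/57 ≈ 0.13245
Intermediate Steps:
j(J) = J*(6 + J)
p(t) = √57
1/p(j(11)) = 1/(√57) = √57/57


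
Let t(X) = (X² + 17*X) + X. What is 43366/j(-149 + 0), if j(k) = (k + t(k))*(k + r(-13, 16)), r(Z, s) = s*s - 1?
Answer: 21683/1026610 ≈ 0.021121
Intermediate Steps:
r(Z, s) = -1 + s² (r(Z, s) = s² - 1 = -1 + s²)
t(X) = X² + 18*X
j(k) = (255 + k)*(k + k*(18 + k)) (j(k) = (k + k*(18 + k))*(k + (-1 + 16²)) = (k + k*(18 + k))*(k + (-1 + 256)) = (k + k*(18 + k))*(k + 255) = (k + k*(18 + k))*(255 + k) = (255 + k)*(k + k*(18 + k)))
43366/j(-149 + 0) = 43366/(((-149 + 0)*(4845 + (-149 + 0)² + 274*(-149 + 0)))) = 43366/((-149*(4845 + (-149)² + 274*(-149)))) = 43366/((-149*(4845 + 22201 - 40826))) = 43366/((-149*(-13780))) = 43366/2053220 = 43366*(1/2053220) = 21683/1026610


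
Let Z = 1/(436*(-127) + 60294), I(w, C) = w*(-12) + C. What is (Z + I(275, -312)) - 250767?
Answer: -1252053437/4922 ≈ -2.5438e+5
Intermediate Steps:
I(w, C) = C - 12*w (I(w, C) = -12*w + C = C - 12*w)
Z = 1/4922 (Z = 1/(-55372 + 60294) = 1/4922 ≈ 0.00020317)
(Z + I(275, -312)) - 250767 = (1/4922 + (-312 - 12*275)) - 250767 = (1/4922 + (-312 - 3300)) - 250767 = (1/4922 - 3612) - 250767 = -17778263/4922 - 250767 = -1252053437/4922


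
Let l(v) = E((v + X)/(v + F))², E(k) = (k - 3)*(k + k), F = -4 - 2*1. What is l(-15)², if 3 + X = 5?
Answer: 2856100000000/37822859361 ≈ 75.513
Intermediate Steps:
X = 2 (X = -3 + 5 = 2)
F = -6 (F = -4 - 2 = -6)
E(k) = 2*k*(-3 + k) (E(k) = (-3 + k)*(2*k) = 2*k*(-3 + k))
l(v) = 4*(-3 + (2 + v)/(-6 + v))²*(2 + v)²/(-6 + v)² (l(v) = (2*((v + 2)/(v - 6))*(-3 + (v + 2)/(v - 6)))² = (2*((2 + v)/(-6 + v))*(-3 + (2 + v)/(-6 + v)))² = (2*(-3 + (2 + v)/(-6 + v))*(2 + v)/(-6 + v))² = 4*(-3 + (2 + v)/(-6 + v))²*(2 + v)²/(-6 + v)²)
l(-15)² = (16*(-10 - 15)²*(2 - 15)²/(-6 - 15)⁴)² = (16*(-25)²*(-13)²/(-21)⁴)² = (16*625*(1/194481)*169)² = (1690000/194481)² = 2856100000000/37822859361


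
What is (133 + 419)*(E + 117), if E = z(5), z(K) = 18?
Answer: 74520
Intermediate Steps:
E = 18
(133 + 419)*(E + 117) = (133 + 419)*(18 + 117) = 552*135 = 74520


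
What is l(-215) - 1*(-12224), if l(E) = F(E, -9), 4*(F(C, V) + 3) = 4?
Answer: 12222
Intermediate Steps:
F(C, V) = -2 (F(C, V) = -3 + (1/4)*4 = -3 + 1 = -2)
l(E) = -2
l(-215) - 1*(-12224) = -2 - 1*(-12224) = -2 + 12224 = 12222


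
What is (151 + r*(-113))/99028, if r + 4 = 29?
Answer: -1337/49514 ≈ -0.027002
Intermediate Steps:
r = 25 (r = -4 + 29 = 25)
(151 + r*(-113))/99028 = (151 + 25*(-113))/99028 = (151 - 2825)*(1/99028) = -2674*1/99028 = -1337/49514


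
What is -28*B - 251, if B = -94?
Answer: 2381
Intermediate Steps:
-28*B - 251 = -28*(-94) - 251 = 2632 - 251 = 2381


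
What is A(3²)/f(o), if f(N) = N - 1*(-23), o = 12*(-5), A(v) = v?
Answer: -9/37 ≈ -0.24324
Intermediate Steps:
o = -60
f(N) = 23 + N (f(N) = N + 23 = 23 + N)
A(3²)/f(o) = 3²/(23 - 60) = 9/(-37) = 9*(-1/37) = -9/37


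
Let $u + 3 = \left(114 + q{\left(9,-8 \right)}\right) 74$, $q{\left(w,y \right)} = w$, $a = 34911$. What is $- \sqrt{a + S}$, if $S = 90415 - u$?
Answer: $- \sqrt{116227} \approx -340.92$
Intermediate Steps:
$u = 9099$ ($u = -3 + \left(114 + 9\right) 74 = -3 + 123 \cdot 74 = -3 + 9102 = 9099$)
$S = 81316$ ($S = 90415 - 9099 = 81316$)
$- \sqrt{a + S} = - \sqrt{34911 + 81316} = - \sqrt{116227}$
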